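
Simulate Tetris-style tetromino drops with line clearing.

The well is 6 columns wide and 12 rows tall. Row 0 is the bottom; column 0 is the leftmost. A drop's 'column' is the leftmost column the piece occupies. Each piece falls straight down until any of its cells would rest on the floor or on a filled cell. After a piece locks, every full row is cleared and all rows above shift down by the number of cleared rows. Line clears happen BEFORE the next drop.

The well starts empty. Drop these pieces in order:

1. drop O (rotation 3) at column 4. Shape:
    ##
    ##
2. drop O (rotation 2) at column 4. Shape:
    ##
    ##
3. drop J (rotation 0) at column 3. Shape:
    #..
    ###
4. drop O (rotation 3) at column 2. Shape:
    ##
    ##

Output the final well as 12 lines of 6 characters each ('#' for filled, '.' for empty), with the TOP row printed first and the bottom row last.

Drop 1: O rot3 at col 4 lands with bottom-row=0; cleared 0 line(s) (total 0); column heights now [0 0 0 0 2 2], max=2
Drop 2: O rot2 at col 4 lands with bottom-row=2; cleared 0 line(s) (total 0); column heights now [0 0 0 0 4 4], max=4
Drop 3: J rot0 at col 3 lands with bottom-row=4; cleared 0 line(s) (total 0); column heights now [0 0 0 6 5 5], max=6
Drop 4: O rot3 at col 2 lands with bottom-row=6; cleared 0 line(s) (total 0); column heights now [0 0 8 8 5 5], max=8

Answer: ......
......
......
......
..##..
..##..
...#..
...###
....##
....##
....##
....##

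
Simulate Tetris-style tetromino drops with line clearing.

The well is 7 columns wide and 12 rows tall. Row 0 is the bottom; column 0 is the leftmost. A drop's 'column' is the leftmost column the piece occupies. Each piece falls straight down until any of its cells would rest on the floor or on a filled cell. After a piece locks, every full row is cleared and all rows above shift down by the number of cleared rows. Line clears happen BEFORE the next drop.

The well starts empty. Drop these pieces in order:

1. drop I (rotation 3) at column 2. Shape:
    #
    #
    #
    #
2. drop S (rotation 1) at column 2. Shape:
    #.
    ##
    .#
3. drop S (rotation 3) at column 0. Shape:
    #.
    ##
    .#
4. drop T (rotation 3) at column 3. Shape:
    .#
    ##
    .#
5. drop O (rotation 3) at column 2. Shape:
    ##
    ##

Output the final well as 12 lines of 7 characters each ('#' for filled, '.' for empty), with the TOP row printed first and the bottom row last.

Answer: .......
.......
.......
.......
..##...
..###..
..###..
..###..
..##...
#.#....
###....
.##....

Derivation:
Drop 1: I rot3 at col 2 lands with bottom-row=0; cleared 0 line(s) (total 0); column heights now [0 0 4 0 0 0 0], max=4
Drop 2: S rot1 at col 2 lands with bottom-row=3; cleared 0 line(s) (total 0); column heights now [0 0 6 5 0 0 0], max=6
Drop 3: S rot3 at col 0 lands with bottom-row=0; cleared 0 line(s) (total 0); column heights now [3 2 6 5 0 0 0], max=6
Drop 4: T rot3 at col 3 lands with bottom-row=4; cleared 0 line(s) (total 0); column heights now [3 2 6 6 7 0 0], max=7
Drop 5: O rot3 at col 2 lands with bottom-row=6; cleared 0 line(s) (total 0); column heights now [3 2 8 8 7 0 0], max=8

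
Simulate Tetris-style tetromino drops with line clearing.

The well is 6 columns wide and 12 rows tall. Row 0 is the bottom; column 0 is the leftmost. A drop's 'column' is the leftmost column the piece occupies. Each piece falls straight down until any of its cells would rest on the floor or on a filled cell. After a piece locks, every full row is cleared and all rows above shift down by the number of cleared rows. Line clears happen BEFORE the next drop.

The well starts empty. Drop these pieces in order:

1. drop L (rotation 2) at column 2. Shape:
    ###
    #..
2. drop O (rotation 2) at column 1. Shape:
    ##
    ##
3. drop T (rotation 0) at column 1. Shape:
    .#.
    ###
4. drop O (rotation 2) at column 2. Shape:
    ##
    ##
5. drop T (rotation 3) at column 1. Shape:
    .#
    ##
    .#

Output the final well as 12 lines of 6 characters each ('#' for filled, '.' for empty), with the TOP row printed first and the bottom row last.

Answer: ......
..#...
.##...
..#...
..##..
..##..
..#...
.###..
.##...
.##...
..###.
..#...

Derivation:
Drop 1: L rot2 at col 2 lands with bottom-row=0; cleared 0 line(s) (total 0); column heights now [0 0 2 2 2 0], max=2
Drop 2: O rot2 at col 1 lands with bottom-row=2; cleared 0 line(s) (total 0); column heights now [0 4 4 2 2 0], max=4
Drop 3: T rot0 at col 1 lands with bottom-row=4; cleared 0 line(s) (total 0); column heights now [0 5 6 5 2 0], max=6
Drop 4: O rot2 at col 2 lands with bottom-row=6; cleared 0 line(s) (total 0); column heights now [0 5 8 8 2 0], max=8
Drop 5: T rot3 at col 1 lands with bottom-row=8; cleared 0 line(s) (total 0); column heights now [0 10 11 8 2 0], max=11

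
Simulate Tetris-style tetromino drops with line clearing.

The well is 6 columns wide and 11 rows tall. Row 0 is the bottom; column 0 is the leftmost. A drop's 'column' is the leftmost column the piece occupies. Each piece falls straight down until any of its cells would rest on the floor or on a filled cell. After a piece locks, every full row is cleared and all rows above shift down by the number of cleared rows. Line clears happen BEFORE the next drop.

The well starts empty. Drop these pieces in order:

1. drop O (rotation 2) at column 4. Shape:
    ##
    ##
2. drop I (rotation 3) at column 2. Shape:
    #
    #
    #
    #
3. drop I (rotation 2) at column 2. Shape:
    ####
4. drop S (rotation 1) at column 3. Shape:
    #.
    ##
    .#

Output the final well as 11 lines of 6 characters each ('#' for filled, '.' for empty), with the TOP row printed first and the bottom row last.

Drop 1: O rot2 at col 4 lands with bottom-row=0; cleared 0 line(s) (total 0); column heights now [0 0 0 0 2 2], max=2
Drop 2: I rot3 at col 2 lands with bottom-row=0; cleared 0 line(s) (total 0); column heights now [0 0 4 0 2 2], max=4
Drop 3: I rot2 at col 2 lands with bottom-row=4; cleared 0 line(s) (total 0); column heights now [0 0 5 5 5 5], max=5
Drop 4: S rot1 at col 3 lands with bottom-row=5; cleared 0 line(s) (total 0); column heights now [0 0 5 8 7 5], max=8

Answer: ......
......
......
...#..
...##.
....#.
..####
..#...
..#...
..#.##
..#.##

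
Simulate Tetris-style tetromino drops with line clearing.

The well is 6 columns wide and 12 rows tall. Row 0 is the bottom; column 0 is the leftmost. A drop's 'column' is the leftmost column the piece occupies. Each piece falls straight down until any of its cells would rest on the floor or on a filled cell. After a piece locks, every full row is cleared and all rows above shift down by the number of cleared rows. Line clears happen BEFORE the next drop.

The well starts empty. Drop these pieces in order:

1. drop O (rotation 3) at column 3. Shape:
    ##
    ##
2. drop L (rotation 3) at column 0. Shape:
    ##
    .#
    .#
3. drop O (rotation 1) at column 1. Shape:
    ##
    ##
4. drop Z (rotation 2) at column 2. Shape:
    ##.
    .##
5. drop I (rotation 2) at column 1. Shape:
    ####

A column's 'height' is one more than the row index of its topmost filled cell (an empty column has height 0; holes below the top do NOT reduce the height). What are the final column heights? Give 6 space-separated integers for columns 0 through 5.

Drop 1: O rot3 at col 3 lands with bottom-row=0; cleared 0 line(s) (total 0); column heights now [0 0 0 2 2 0], max=2
Drop 2: L rot3 at col 0 lands with bottom-row=0; cleared 0 line(s) (total 0); column heights now [3 3 0 2 2 0], max=3
Drop 3: O rot1 at col 1 lands with bottom-row=3; cleared 0 line(s) (total 0); column heights now [3 5 5 2 2 0], max=5
Drop 4: Z rot2 at col 2 lands with bottom-row=4; cleared 0 line(s) (total 0); column heights now [3 5 6 6 5 0], max=6
Drop 5: I rot2 at col 1 lands with bottom-row=6; cleared 0 line(s) (total 0); column heights now [3 7 7 7 7 0], max=7

Answer: 3 7 7 7 7 0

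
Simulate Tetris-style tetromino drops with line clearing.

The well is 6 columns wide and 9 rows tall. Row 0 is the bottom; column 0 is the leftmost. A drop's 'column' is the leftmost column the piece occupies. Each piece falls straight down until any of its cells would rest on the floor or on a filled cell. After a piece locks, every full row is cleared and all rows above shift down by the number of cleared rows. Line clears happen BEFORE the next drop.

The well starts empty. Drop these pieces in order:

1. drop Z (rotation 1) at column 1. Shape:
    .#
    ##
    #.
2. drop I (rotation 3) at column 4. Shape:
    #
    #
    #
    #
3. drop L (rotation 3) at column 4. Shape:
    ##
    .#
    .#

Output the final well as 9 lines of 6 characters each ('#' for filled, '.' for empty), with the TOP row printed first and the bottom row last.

Answer: ......
......
......
......
....##
....##
..#.##
.##.#.
.#..#.

Derivation:
Drop 1: Z rot1 at col 1 lands with bottom-row=0; cleared 0 line(s) (total 0); column heights now [0 2 3 0 0 0], max=3
Drop 2: I rot3 at col 4 lands with bottom-row=0; cleared 0 line(s) (total 0); column heights now [0 2 3 0 4 0], max=4
Drop 3: L rot3 at col 4 lands with bottom-row=2; cleared 0 line(s) (total 0); column heights now [0 2 3 0 5 5], max=5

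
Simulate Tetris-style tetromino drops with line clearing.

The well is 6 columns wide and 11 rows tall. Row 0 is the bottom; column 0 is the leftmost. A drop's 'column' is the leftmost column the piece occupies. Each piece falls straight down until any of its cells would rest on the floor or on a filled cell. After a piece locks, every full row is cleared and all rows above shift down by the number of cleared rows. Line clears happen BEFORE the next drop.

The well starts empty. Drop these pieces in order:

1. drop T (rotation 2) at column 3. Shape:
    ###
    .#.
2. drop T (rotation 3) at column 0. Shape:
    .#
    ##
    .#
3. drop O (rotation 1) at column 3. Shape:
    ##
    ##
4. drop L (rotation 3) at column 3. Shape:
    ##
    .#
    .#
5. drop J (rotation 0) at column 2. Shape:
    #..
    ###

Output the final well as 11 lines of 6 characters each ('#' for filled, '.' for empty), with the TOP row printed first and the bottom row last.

Drop 1: T rot2 at col 3 lands with bottom-row=0; cleared 0 line(s) (total 0); column heights now [0 0 0 2 2 2], max=2
Drop 2: T rot3 at col 0 lands with bottom-row=0; cleared 0 line(s) (total 0); column heights now [2 3 0 2 2 2], max=3
Drop 3: O rot1 at col 3 lands with bottom-row=2; cleared 0 line(s) (total 0); column heights now [2 3 0 4 4 2], max=4
Drop 4: L rot3 at col 3 lands with bottom-row=4; cleared 0 line(s) (total 0); column heights now [2 3 0 7 7 2], max=7
Drop 5: J rot0 at col 2 lands with bottom-row=7; cleared 0 line(s) (total 0); column heights now [2 3 9 8 8 2], max=9

Answer: ......
......
..#...
..###.
...##.
....#.
....#.
...##.
.#.##.
##.###
.#..#.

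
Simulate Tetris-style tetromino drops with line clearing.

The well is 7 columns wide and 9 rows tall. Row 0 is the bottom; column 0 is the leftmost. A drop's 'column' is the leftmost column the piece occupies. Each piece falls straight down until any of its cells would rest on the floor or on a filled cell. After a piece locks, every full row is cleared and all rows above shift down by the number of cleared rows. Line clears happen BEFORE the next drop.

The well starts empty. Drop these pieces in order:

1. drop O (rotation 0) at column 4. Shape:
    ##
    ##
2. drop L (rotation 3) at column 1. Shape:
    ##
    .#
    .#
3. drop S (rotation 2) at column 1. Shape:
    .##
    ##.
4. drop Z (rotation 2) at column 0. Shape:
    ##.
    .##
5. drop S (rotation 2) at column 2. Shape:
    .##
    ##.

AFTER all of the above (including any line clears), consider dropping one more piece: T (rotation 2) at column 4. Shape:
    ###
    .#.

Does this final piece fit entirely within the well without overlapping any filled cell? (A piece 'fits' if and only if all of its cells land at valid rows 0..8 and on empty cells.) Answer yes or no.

Drop 1: O rot0 at col 4 lands with bottom-row=0; cleared 0 line(s) (total 0); column heights now [0 0 0 0 2 2 0], max=2
Drop 2: L rot3 at col 1 lands with bottom-row=0; cleared 0 line(s) (total 0); column heights now [0 3 3 0 2 2 0], max=3
Drop 3: S rot2 at col 1 lands with bottom-row=3; cleared 0 line(s) (total 0); column heights now [0 4 5 5 2 2 0], max=5
Drop 4: Z rot2 at col 0 lands with bottom-row=5; cleared 0 line(s) (total 0); column heights now [7 7 6 5 2 2 0], max=7
Drop 5: S rot2 at col 2 lands with bottom-row=6; cleared 0 line(s) (total 0); column heights now [7 7 7 8 8 2 0], max=8
Test piece T rot2 at col 4 (width 3): heights before test = [7 7 7 8 8 2 0]; fits = True

Answer: yes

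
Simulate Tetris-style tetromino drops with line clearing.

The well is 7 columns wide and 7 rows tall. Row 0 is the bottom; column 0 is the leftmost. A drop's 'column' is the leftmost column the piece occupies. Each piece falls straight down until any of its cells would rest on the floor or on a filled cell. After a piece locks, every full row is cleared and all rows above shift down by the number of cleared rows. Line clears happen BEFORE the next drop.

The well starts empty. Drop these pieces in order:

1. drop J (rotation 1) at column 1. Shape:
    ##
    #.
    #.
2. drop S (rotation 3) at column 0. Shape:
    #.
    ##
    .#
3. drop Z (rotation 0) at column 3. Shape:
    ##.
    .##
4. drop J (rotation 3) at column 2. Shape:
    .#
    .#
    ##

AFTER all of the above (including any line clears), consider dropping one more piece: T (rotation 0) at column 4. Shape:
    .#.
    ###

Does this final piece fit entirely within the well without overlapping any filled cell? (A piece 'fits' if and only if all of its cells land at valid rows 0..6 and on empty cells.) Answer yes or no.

Answer: yes

Derivation:
Drop 1: J rot1 at col 1 lands with bottom-row=0; cleared 0 line(s) (total 0); column heights now [0 3 3 0 0 0 0], max=3
Drop 2: S rot3 at col 0 lands with bottom-row=3; cleared 0 line(s) (total 0); column heights now [6 5 3 0 0 0 0], max=6
Drop 3: Z rot0 at col 3 lands with bottom-row=0; cleared 0 line(s) (total 0); column heights now [6 5 3 2 2 1 0], max=6
Drop 4: J rot3 at col 2 lands with bottom-row=3; cleared 0 line(s) (total 0); column heights now [6 5 4 6 2 1 0], max=6
Test piece T rot0 at col 4 (width 3): heights before test = [6 5 4 6 2 1 0]; fits = True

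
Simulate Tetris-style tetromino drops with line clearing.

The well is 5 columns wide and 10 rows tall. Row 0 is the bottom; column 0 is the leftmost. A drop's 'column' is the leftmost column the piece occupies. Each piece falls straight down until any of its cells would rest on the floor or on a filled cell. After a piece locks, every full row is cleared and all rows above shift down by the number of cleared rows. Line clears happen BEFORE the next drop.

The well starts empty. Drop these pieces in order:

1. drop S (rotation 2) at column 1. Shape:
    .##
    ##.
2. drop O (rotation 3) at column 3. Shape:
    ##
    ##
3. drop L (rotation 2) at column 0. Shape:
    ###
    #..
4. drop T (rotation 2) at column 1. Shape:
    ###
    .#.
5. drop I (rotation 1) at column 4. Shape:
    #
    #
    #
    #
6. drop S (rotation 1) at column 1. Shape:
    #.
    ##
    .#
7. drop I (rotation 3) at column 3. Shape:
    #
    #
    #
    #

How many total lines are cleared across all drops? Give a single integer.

Drop 1: S rot2 at col 1 lands with bottom-row=0; cleared 0 line(s) (total 0); column heights now [0 1 2 2 0], max=2
Drop 2: O rot3 at col 3 lands with bottom-row=2; cleared 0 line(s) (total 0); column heights now [0 1 2 4 4], max=4
Drop 3: L rot2 at col 0 lands with bottom-row=1; cleared 1 line(s) (total 1); column heights now [2 1 2 3 3], max=3
Drop 4: T rot2 at col 1 lands with bottom-row=2; cleared 0 line(s) (total 1); column heights now [2 4 4 4 3], max=4
Drop 5: I rot1 at col 4 lands with bottom-row=3; cleared 0 line(s) (total 1); column heights now [2 4 4 4 7], max=7
Drop 6: S rot1 at col 1 lands with bottom-row=4; cleared 0 line(s) (total 1); column heights now [2 7 6 4 7], max=7
Drop 7: I rot3 at col 3 lands with bottom-row=4; cleared 0 line(s) (total 1); column heights now [2 7 6 8 7], max=8

Answer: 1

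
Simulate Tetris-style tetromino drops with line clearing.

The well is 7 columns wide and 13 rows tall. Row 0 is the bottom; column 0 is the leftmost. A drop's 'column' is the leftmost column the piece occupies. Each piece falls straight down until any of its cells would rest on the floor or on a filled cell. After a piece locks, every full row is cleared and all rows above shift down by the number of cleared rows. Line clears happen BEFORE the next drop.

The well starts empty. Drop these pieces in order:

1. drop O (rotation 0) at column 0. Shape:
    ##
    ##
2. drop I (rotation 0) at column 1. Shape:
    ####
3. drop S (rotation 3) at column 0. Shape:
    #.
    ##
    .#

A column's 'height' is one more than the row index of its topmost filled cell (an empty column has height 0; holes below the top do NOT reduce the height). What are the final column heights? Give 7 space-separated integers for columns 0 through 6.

Answer: 6 5 3 3 3 0 0

Derivation:
Drop 1: O rot0 at col 0 lands with bottom-row=0; cleared 0 line(s) (total 0); column heights now [2 2 0 0 0 0 0], max=2
Drop 2: I rot0 at col 1 lands with bottom-row=2; cleared 0 line(s) (total 0); column heights now [2 3 3 3 3 0 0], max=3
Drop 3: S rot3 at col 0 lands with bottom-row=3; cleared 0 line(s) (total 0); column heights now [6 5 3 3 3 0 0], max=6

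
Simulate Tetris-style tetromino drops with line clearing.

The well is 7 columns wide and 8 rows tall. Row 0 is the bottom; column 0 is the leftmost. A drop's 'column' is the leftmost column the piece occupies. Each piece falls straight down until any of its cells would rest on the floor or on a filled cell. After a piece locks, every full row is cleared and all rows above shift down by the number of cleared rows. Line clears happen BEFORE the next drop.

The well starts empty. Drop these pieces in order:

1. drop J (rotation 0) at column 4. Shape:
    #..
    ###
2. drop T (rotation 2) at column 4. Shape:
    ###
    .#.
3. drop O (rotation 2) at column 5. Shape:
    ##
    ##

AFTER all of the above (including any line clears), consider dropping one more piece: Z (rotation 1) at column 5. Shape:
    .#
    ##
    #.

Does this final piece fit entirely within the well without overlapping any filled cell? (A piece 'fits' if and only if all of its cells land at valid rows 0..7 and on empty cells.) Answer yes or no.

Answer: yes

Derivation:
Drop 1: J rot0 at col 4 lands with bottom-row=0; cleared 0 line(s) (total 0); column heights now [0 0 0 0 2 1 1], max=2
Drop 2: T rot2 at col 4 lands with bottom-row=1; cleared 0 line(s) (total 0); column heights now [0 0 0 0 3 3 3], max=3
Drop 3: O rot2 at col 5 lands with bottom-row=3; cleared 0 line(s) (total 0); column heights now [0 0 0 0 3 5 5], max=5
Test piece Z rot1 at col 5 (width 2): heights before test = [0 0 0 0 3 5 5]; fits = True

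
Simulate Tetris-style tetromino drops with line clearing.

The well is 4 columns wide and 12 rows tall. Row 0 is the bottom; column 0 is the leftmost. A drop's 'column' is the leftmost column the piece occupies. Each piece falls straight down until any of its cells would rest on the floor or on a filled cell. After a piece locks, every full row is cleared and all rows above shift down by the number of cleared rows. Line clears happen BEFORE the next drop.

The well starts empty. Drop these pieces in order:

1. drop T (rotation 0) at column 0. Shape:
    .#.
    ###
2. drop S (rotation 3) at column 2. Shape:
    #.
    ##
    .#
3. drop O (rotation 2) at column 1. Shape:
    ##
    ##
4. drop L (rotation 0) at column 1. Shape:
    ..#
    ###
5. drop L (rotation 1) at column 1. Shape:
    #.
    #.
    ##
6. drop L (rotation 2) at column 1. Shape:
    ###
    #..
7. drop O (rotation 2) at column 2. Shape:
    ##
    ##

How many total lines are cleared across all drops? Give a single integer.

Answer: 1

Derivation:
Drop 1: T rot0 at col 0 lands with bottom-row=0; cleared 0 line(s) (total 0); column heights now [1 2 1 0], max=2
Drop 2: S rot3 at col 2 lands with bottom-row=0; cleared 1 line(s) (total 1); column heights now [0 1 2 1], max=2
Drop 3: O rot2 at col 1 lands with bottom-row=2; cleared 0 line(s) (total 1); column heights now [0 4 4 1], max=4
Drop 4: L rot0 at col 1 lands with bottom-row=4; cleared 0 line(s) (total 1); column heights now [0 5 5 6], max=6
Drop 5: L rot1 at col 1 lands with bottom-row=5; cleared 0 line(s) (total 1); column heights now [0 8 6 6], max=8
Drop 6: L rot2 at col 1 lands with bottom-row=8; cleared 0 line(s) (total 1); column heights now [0 10 10 10], max=10
Drop 7: O rot2 at col 2 lands with bottom-row=10; cleared 0 line(s) (total 1); column heights now [0 10 12 12], max=12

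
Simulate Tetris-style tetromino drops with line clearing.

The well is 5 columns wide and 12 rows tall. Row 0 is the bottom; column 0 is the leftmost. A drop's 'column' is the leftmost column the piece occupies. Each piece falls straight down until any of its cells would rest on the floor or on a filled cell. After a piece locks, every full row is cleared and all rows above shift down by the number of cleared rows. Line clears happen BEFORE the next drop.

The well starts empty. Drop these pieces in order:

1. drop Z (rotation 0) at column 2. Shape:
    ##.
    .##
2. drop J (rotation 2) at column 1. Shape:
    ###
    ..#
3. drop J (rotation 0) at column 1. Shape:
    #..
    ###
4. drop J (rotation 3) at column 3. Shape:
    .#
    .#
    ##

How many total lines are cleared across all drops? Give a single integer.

Drop 1: Z rot0 at col 2 lands with bottom-row=0; cleared 0 line(s) (total 0); column heights now [0 0 2 2 1], max=2
Drop 2: J rot2 at col 1 lands with bottom-row=2; cleared 0 line(s) (total 0); column heights now [0 4 4 4 1], max=4
Drop 3: J rot0 at col 1 lands with bottom-row=4; cleared 0 line(s) (total 0); column heights now [0 6 5 5 1], max=6
Drop 4: J rot3 at col 3 lands with bottom-row=5; cleared 0 line(s) (total 0); column heights now [0 6 5 6 8], max=8

Answer: 0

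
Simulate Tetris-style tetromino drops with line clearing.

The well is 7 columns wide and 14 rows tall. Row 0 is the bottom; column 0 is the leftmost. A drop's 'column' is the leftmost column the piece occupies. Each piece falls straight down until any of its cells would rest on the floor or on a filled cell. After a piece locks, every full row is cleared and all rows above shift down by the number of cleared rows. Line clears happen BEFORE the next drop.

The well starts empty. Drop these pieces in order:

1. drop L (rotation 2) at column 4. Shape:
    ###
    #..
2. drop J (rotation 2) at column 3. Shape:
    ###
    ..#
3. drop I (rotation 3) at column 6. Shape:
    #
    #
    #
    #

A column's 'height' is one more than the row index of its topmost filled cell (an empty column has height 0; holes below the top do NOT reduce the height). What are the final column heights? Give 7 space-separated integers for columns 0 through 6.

Drop 1: L rot2 at col 4 lands with bottom-row=0; cleared 0 line(s) (total 0); column heights now [0 0 0 0 2 2 2], max=2
Drop 2: J rot2 at col 3 lands with bottom-row=2; cleared 0 line(s) (total 0); column heights now [0 0 0 4 4 4 2], max=4
Drop 3: I rot3 at col 6 lands with bottom-row=2; cleared 0 line(s) (total 0); column heights now [0 0 0 4 4 4 6], max=6

Answer: 0 0 0 4 4 4 6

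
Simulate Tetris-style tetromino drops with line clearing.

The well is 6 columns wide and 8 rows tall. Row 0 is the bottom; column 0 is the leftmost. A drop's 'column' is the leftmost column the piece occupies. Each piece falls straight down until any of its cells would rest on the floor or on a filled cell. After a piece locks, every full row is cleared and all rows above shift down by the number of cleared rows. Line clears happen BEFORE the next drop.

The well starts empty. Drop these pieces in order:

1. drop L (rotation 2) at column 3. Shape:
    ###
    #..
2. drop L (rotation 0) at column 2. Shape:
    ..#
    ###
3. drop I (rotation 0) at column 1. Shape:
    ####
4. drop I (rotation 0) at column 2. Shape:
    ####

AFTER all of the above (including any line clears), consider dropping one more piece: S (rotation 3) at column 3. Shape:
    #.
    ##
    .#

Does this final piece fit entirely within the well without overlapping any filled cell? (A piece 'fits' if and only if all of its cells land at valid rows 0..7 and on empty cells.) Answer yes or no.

Answer: no

Derivation:
Drop 1: L rot2 at col 3 lands with bottom-row=0; cleared 0 line(s) (total 0); column heights now [0 0 0 2 2 2], max=2
Drop 2: L rot0 at col 2 lands with bottom-row=2; cleared 0 line(s) (total 0); column heights now [0 0 3 3 4 2], max=4
Drop 3: I rot0 at col 1 lands with bottom-row=4; cleared 0 line(s) (total 0); column heights now [0 5 5 5 5 2], max=5
Drop 4: I rot0 at col 2 lands with bottom-row=5; cleared 0 line(s) (total 0); column heights now [0 5 6 6 6 6], max=6
Test piece S rot3 at col 3 (width 2): heights before test = [0 5 6 6 6 6]; fits = False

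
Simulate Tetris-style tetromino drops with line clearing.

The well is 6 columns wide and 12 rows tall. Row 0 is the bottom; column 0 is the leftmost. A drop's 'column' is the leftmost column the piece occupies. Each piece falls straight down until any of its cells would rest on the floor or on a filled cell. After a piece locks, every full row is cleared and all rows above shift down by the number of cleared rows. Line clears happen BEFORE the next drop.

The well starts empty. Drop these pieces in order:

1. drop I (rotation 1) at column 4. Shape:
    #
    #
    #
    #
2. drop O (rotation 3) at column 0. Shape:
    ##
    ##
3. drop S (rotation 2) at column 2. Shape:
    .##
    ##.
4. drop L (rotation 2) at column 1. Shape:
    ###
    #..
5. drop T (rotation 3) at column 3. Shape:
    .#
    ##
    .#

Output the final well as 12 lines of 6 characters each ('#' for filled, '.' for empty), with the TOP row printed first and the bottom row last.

Drop 1: I rot1 at col 4 lands with bottom-row=0; cleared 0 line(s) (total 0); column heights now [0 0 0 0 4 0], max=4
Drop 2: O rot3 at col 0 lands with bottom-row=0; cleared 0 line(s) (total 0); column heights now [2 2 0 0 4 0], max=4
Drop 3: S rot2 at col 2 lands with bottom-row=3; cleared 0 line(s) (total 0); column heights now [2 2 4 5 5 0], max=5
Drop 4: L rot2 at col 1 lands with bottom-row=4; cleared 0 line(s) (total 0); column heights now [2 6 6 6 5 0], max=6
Drop 5: T rot3 at col 3 lands with bottom-row=5; cleared 0 line(s) (total 0); column heights now [2 6 6 7 8 0], max=8

Answer: ......
......
......
......
....#.
...##.
.####.
.#.##.
..###.
....#.
##..#.
##..#.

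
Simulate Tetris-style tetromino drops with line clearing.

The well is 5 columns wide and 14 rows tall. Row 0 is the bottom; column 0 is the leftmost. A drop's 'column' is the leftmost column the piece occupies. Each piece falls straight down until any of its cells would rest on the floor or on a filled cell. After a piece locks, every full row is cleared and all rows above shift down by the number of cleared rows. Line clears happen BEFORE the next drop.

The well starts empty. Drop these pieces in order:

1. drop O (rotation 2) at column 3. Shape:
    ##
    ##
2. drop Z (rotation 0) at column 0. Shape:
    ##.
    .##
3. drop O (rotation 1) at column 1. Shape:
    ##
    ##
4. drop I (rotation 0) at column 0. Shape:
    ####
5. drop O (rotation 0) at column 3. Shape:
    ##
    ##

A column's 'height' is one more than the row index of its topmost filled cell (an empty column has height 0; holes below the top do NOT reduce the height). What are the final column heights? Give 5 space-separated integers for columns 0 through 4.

Answer: 5 5 5 7 7

Derivation:
Drop 1: O rot2 at col 3 lands with bottom-row=0; cleared 0 line(s) (total 0); column heights now [0 0 0 2 2], max=2
Drop 2: Z rot0 at col 0 lands with bottom-row=0; cleared 0 line(s) (total 0); column heights now [2 2 1 2 2], max=2
Drop 3: O rot1 at col 1 lands with bottom-row=2; cleared 0 line(s) (total 0); column heights now [2 4 4 2 2], max=4
Drop 4: I rot0 at col 0 lands with bottom-row=4; cleared 0 line(s) (total 0); column heights now [5 5 5 5 2], max=5
Drop 5: O rot0 at col 3 lands with bottom-row=5; cleared 0 line(s) (total 0); column heights now [5 5 5 7 7], max=7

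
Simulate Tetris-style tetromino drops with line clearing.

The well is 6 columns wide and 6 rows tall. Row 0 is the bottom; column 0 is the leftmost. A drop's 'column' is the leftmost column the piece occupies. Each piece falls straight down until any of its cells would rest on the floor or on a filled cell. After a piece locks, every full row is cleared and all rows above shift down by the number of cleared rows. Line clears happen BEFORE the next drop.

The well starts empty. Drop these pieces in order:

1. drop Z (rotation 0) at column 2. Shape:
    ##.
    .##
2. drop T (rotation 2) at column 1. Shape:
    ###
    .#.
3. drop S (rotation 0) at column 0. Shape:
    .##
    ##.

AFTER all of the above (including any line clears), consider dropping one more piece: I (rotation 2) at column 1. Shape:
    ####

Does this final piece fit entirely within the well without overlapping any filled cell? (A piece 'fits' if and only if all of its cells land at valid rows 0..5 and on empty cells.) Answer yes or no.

Answer: no

Derivation:
Drop 1: Z rot0 at col 2 lands with bottom-row=0; cleared 0 line(s) (total 0); column heights now [0 0 2 2 1 0], max=2
Drop 2: T rot2 at col 1 lands with bottom-row=2; cleared 0 line(s) (total 0); column heights now [0 4 4 4 1 0], max=4
Drop 3: S rot0 at col 0 lands with bottom-row=4; cleared 0 line(s) (total 0); column heights now [5 6 6 4 1 0], max=6
Test piece I rot2 at col 1 (width 4): heights before test = [5 6 6 4 1 0]; fits = False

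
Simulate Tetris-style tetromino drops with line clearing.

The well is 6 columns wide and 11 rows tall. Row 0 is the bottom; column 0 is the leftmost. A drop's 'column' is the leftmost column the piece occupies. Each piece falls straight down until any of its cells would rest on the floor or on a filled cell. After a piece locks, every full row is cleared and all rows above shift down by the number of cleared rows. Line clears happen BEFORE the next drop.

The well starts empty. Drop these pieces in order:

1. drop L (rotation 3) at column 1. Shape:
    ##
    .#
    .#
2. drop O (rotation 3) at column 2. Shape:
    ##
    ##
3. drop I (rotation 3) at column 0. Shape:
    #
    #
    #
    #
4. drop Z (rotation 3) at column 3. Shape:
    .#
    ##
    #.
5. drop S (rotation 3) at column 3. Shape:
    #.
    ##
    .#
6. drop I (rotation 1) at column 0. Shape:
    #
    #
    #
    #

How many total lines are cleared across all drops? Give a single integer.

Drop 1: L rot3 at col 1 lands with bottom-row=0; cleared 0 line(s) (total 0); column heights now [0 3 3 0 0 0], max=3
Drop 2: O rot3 at col 2 lands with bottom-row=3; cleared 0 line(s) (total 0); column heights now [0 3 5 5 0 0], max=5
Drop 3: I rot3 at col 0 lands with bottom-row=0; cleared 0 line(s) (total 0); column heights now [4 3 5 5 0 0], max=5
Drop 4: Z rot3 at col 3 lands with bottom-row=5; cleared 0 line(s) (total 0); column heights now [4 3 5 7 8 0], max=8
Drop 5: S rot3 at col 3 lands with bottom-row=8; cleared 0 line(s) (total 0); column heights now [4 3 5 11 10 0], max=11
Drop 6: I rot1 at col 0 lands with bottom-row=4; cleared 0 line(s) (total 0); column heights now [8 3 5 11 10 0], max=11

Answer: 0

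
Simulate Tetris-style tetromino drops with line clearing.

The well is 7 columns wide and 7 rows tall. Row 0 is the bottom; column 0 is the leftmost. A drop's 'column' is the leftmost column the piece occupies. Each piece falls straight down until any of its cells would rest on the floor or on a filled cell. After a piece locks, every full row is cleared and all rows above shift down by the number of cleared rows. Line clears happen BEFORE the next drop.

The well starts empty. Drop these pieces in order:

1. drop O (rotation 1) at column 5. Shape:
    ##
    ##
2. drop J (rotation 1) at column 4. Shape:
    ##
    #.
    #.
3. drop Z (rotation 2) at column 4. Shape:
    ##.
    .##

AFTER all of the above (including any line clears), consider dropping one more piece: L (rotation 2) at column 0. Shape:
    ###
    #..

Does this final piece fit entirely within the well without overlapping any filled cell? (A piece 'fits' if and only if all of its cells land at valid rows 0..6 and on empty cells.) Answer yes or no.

Answer: yes

Derivation:
Drop 1: O rot1 at col 5 lands with bottom-row=0; cleared 0 line(s) (total 0); column heights now [0 0 0 0 0 2 2], max=2
Drop 2: J rot1 at col 4 lands with bottom-row=0; cleared 0 line(s) (total 0); column heights now [0 0 0 0 3 3 2], max=3
Drop 3: Z rot2 at col 4 lands with bottom-row=3; cleared 0 line(s) (total 0); column heights now [0 0 0 0 5 5 4], max=5
Test piece L rot2 at col 0 (width 3): heights before test = [0 0 0 0 5 5 4]; fits = True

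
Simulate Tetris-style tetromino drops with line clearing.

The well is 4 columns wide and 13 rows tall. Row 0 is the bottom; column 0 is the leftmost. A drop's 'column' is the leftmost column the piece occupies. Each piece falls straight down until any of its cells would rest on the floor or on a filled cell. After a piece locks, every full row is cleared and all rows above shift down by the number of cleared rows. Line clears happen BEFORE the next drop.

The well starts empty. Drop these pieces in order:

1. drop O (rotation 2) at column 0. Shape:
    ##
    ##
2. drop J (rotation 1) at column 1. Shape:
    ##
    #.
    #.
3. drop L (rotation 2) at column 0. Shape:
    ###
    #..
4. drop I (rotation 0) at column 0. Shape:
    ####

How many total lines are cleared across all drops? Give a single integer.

Answer: 1

Derivation:
Drop 1: O rot2 at col 0 lands with bottom-row=0; cleared 0 line(s) (total 0); column heights now [2 2 0 0], max=2
Drop 2: J rot1 at col 1 lands with bottom-row=2; cleared 0 line(s) (total 0); column heights now [2 5 5 0], max=5
Drop 3: L rot2 at col 0 lands with bottom-row=4; cleared 0 line(s) (total 0); column heights now [6 6 6 0], max=6
Drop 4: I rot0 at col 0 lands with bottom-row=6; cleared 1 line(s) (total 1); column heights now [6 6 6 0], max=6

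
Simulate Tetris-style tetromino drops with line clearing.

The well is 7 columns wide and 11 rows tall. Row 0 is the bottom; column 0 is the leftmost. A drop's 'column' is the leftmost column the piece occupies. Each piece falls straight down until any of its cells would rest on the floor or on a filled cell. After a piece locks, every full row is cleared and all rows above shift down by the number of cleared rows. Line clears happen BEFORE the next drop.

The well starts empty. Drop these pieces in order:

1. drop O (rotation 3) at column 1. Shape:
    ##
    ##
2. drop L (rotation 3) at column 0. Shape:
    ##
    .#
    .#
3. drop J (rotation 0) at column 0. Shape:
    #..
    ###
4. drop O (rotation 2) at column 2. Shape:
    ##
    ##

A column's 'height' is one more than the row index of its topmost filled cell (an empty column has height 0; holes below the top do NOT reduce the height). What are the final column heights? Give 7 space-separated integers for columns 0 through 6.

Answer: 7 6 8 8 0 0 0

Derivation:
Drop 1: O rot3 at col 1 lands with bottom-row=0; cleared 0 line(s) (total 0); column heights now [0 2 2 0 0 0 0], max=2
Drop 2: L rot3 at col 0 lands with bottom-row=2; cleared 0 line(s) (total 0); column heights now [5 5 2 0 0 0 0], max=5
Drop 3: J rot0 at col 0 lands with bottom-row=5; cleared 0 line(s) (total 0); column heights now [7 6 6 0 0 0 0], max=7
Drop 4: O rot2 at col 2 lands with bottom-row=6; cleared 0 line(s) (total 0); column heights now [7 6 8 8 0 0 0], max=8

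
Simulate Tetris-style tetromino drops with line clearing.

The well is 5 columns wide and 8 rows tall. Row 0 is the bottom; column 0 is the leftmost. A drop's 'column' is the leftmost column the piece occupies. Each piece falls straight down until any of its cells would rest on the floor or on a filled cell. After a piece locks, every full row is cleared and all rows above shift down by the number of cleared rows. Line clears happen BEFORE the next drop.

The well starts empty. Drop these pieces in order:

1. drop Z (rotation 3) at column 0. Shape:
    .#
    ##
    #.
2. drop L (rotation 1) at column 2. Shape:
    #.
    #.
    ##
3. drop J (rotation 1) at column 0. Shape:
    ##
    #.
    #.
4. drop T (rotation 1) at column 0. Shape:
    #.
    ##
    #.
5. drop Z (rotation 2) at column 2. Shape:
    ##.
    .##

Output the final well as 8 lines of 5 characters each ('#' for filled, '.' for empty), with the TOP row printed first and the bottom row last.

Drop 1: Z rot3 at col 0 lands with bottom-row=0; cleared 0 line(s) (total 0); column heights now [2 3 0 0 0], max=3
Drop 2: L rot1 at col 2 lands with bottom-row=0; cleared 0 line(s) (total 0); column heights now [2 3 3 1 0], max=3
Drop 3: J rot1 at col 0 lands with bottom-row=2; cleared 0 line(s) (total 0); column heights now [5 5 3 1 0], max=5
Drop 4: T rot1 at col 0 lands with bottom-row=5; cleared 0 line(s) (total 0); column heights now [8 7 3 1 0], max=8
Drop 5: Z rot2 at col 2 lands with bottom-row=2; cleared 1 line(s) (total 1); column heights now [7 6 3 3 0], max=7

Answer: .....
#....
##...
#....
##...
#.##.
###..
#.##.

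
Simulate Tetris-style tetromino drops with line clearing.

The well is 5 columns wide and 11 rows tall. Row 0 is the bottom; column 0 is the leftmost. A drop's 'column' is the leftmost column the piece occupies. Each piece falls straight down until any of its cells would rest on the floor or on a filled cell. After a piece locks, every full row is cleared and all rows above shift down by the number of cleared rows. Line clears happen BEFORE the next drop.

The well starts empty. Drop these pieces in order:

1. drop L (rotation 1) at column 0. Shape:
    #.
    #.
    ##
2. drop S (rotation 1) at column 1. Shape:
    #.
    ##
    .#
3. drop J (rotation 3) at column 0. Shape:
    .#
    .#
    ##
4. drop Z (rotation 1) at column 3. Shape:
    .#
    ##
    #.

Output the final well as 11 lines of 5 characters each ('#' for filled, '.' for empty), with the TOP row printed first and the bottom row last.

Drop 1: L rot1 at col 0 lands with bottom-row=0; cleared 0 line(s) (total 0); column heights now [3 1 0 0 0], max=3
Drop 2: S rot1 at col 1 lands with bottom-row=0; cleared 0 line(s) (total 0); column heights now [3 3 2 0 0], max=3
Drop 3: J rot3 at col 0 lands with bottom-row=3; cleared 0 line(s) (total 0); column heights now [4 6 2 0 0], max=6
Drop 4: Z rot1 at col 3 lands with bottom-row=0; cleared 1 line(s) (total 1); column heights now [3 5 1 1 2], max=5

Answer: .....
.....
.....
.....
.....
.....
.#...
.#...
##...
##..#
####.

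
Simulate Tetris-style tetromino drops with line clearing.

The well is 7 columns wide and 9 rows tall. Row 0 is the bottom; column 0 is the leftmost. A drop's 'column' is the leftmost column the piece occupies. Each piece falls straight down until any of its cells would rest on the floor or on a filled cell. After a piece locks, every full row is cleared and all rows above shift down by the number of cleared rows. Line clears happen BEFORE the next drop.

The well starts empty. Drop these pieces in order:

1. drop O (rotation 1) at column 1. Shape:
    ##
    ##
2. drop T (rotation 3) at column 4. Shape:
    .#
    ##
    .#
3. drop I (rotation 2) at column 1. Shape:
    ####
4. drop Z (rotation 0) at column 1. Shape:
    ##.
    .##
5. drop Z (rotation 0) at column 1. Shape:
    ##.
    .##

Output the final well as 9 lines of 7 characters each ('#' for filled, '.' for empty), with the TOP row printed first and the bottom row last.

Drop 1: O rot1 at col 1 lands with bottom-row=0; cleared 0 line(s) (total 0); column heights now [0 2 2 0 0 0 0], max=2
Drop 2: T rot3 at col 4 lands with bottom-row=0; cleared 0 line(s) (total 0); column heights now [0 2 2 0 2 3 0], max=3
Drop 3: I rot2 at col 1 lands with bottom-row=2; cleared 0 line(s) (total 0); column heights now [0 3 3 3 3 3 0], max=3
Drop 4: Z rot0 at col 1 lands with bottom-row=3; cleared 0 line(s) (total 0); column heights now [0 5 5 4 3 3 0], max=5
Drop 5: Z rot0 at col 1 lands with bottom-row=5; cleared 0 line(s) (total 0); column heights now [0 7 7 6 3 3 0], max=7

Answer: .......
.......
.##....
..##...
.##....
..##...
.#####.
.##.##.
.##..#.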